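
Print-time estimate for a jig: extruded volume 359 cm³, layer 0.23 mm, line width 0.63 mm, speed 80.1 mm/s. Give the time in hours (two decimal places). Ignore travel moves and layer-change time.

8.59 hours

Extrusion cross-section = 0.23 × 0.63, so 0.1449 mm².
Total extruded path = 359000/0.1449 = 2477570.7 mm.
Time extruding: 2477570.7 / 80.1 → 30931 s.
In the requested units: 30931 s = 8.59 hours.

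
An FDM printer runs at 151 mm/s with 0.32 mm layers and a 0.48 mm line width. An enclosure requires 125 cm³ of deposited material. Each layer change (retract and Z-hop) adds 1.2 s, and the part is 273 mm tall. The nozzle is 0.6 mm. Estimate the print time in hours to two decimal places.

Line area: 0.32 × 0.48 → 0.1536 mm².
Toolpath length = 125 cm³ / 0.1536 mm² = 125000 / 0.1536 = 813802.1 mm.
Time extruding = 813802.1 / 151, so 5389.4 s.
Layer count = ceil(273 / 0.32) = 854.
Z-hop total: 854 × 1.2 → 1024.8 s.
Altogether 5389.4 + 1024.8 = 6414.2 s, i.e. 1.78 hours.

1.78 hours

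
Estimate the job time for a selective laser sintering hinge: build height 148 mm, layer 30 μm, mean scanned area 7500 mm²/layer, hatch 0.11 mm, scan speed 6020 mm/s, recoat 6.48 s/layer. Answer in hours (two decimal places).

Number of layers: 148 / 0.03 → 4934 (rounded up).
Hatch length per layer = 7500 / 0.11 = 68181.8 mm.
Scan time per layer: 68181.8 / 6020 → 11.3259 s.
Per-layer time = 11.3259 + 6.48, so 17.8059 s.
Build time = 4934 × 17.8059 = 87854.3106 s = 24.40 hours.

24.40 hours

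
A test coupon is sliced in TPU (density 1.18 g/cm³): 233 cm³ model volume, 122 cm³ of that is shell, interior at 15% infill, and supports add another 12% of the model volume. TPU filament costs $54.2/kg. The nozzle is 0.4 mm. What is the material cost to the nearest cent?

Interior volume = 233 − 122 = 111 cm³.
Infill volume: 0.15 × 111 → 16.65 cm³.
Support: 0.12 × 233 → 27.96 cm³.
Deposited volume = 122 + 16.65 + 27.96, so 166.61 cm³.
Mass = 166.61 × 1.18 = 196.5998 g.
At $54.2/kg: 196.5998/1000 × 54.2 = $10.66.

$10.66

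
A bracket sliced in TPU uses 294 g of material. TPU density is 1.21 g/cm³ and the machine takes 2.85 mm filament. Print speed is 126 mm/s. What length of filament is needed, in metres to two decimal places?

38.09 m

Extruded volume: 294/1.21 = 242.9752 cm³ (242975.2 mm³).
A = π r² = π × 1.425² = 6.3794 mm².
L = V/A = 242975.2/6.3794 = 38087.47 mm → 38.09 m.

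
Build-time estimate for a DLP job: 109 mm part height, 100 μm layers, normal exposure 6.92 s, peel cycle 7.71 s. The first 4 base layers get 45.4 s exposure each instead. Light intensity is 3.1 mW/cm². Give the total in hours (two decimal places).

Number of layers: 109 / 0.1 → 1090 (rounded up).
Burn-in layers: 4 × (45.4 + 7.71) → 212.44 s.
Regular layers: 1086 × (6.92 + 7.71) → 15888.18 s.
Sum: 212.44 + 15888.18 = 16100.62 s → 4.47 hours.

4.47 hours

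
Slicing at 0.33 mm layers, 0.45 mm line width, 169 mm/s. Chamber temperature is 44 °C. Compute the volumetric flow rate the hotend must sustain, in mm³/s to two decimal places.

A = 0.33 × 0.45, so 0.1485 mm².
Volumetric flow = 169 × 0.1485 = 25.10 mm³/s.

25.10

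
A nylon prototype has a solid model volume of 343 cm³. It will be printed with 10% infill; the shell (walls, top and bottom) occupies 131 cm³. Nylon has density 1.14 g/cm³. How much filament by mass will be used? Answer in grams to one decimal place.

173.5 g

Volume inside the shell = 343 − 131 = 212 cm³.
Deposited infill = 0.10 × 212 = 21.2 cm³.
Deposited volume: 131 + 21.2 → 152.2 cm³.
Mass: 152.2 × 1.14 → 173.508 g.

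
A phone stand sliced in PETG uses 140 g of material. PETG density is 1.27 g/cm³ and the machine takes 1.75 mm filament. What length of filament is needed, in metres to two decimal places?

45.83 m

Extruded volume: 140/1.27 = 110.2362 cm³ (110236.2 mm³).
Cross-section of 1.75 mm filament: π·(1.75/2)² = 2.4053 mm².
Length = 110236.2 / 2.4053 = 45830.54 mm = 45.83 m.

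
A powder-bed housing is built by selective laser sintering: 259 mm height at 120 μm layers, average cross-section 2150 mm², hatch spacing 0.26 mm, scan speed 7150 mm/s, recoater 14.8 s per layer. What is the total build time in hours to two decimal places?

9.57 hours

Layers = ⌈259/0.12⌉ = 2159.
Scan path per layer: 2150 / 0.26 → 8269.2 mm.
Per-layer scan time: 8269.2 / 7150 → 1.1565 s.
Layer cycle: 1.1565 + 14.8 → 15.9565 s.
2159 layers × 15.9565 s/layer = 34450.0835 s, i.e. 9.57 hours.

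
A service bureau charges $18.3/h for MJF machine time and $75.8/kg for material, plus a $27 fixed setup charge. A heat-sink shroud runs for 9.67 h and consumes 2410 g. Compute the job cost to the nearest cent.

Machine cost = 18.3 × 9.67, so $176.961.
Material cost: 75.8 × 2410/1000 → $182.678.
Adding setup: 176.961 + 182.678 + 27 → 386.639 ≈ $386.64.

$386.64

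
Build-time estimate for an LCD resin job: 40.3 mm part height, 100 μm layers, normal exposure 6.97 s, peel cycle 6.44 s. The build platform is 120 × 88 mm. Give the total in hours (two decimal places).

1.50 hours

Layers = ⌈40.3/0.1⌉ = 403.
Per-layer time: 6.97 + 6.44 → 13.41 s.
Total = 403 × 13.41 = 5404.23 s = 1.50 hours.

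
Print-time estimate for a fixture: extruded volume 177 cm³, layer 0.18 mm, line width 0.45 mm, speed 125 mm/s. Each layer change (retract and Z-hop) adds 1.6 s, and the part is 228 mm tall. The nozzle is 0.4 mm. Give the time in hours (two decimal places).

Bead cross-section: 0.18 × 0.45 → 0.081 mm².
Total extruded path = 177000/0.081 = 2185185.2 mm.
Extrusion time = 2185185.2 / 125, so 17481.5 s.
Layer count = ceil(228 / 0.18) = 1267.
Non-print overhead: 1267 × 1.6 → 2027.2 s.
Total = 17481.5 + 2027.2 = 19508.7 s = 5.42 hours.

5.42 hours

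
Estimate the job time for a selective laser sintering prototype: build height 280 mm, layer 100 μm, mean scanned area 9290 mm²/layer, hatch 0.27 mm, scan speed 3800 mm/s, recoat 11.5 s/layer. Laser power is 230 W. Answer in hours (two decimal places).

Layer count = ceil(280 / 0.1) = 2800.
Hatch length per layer = 9290 / 0.27, so 34407.4 mm.
Scan time per layer: 34407.4 / 3800 → 9.0546 s.
Per-layer time = 9.0546 + 11.5 = 20.5546 s.
Total: 2800 × 20.5546 s = 57552.88 s → 15.99 hours.

15.99 hours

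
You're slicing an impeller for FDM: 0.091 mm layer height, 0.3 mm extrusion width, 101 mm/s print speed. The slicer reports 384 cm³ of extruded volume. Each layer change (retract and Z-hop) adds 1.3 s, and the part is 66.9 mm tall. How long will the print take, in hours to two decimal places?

Line area = 0.091 × 0.3 = 0.0273 mm².
Total extruded path = 384000/0.0273 = 14065934.1 mm.
Extrusion time = 14065934.1 / 101, so 139266.7 s.
Layers = ⌈66.9/0.091⌉ = 736.
Non-print overhead: 736 × 1.3 → 956.8 s.
Altogether 139266.7 + 956.8 = 140223.5 s, i.e. 38.95 hours.

38.95 hours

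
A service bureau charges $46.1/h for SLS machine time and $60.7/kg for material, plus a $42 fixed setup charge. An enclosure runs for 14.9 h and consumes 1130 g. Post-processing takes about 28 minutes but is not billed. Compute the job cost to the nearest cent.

Machine cost = 46.1 × 14.9, so $686.89.
Material cost = 60.7 × 1130/1000 = $68.591.
Adding setup: 686.89 + 68.591 + 42 → 797.481 ≈ $797.48.

$797.48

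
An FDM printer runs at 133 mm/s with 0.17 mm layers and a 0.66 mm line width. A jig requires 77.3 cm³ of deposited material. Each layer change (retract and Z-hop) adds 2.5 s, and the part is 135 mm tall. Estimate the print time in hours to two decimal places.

1.99 hours

Extrusion cross-section: 0.17 × 0.66 → 0.1122 mm².
Path length: 77300 mm³ / 0.1122 mm² → 688948.3 mm.
Print-move time = 688948.3 / 133 = 5180.1 s.
Layer count = ceil(135 / 0.17) = 795.
Layer-change overhead = 795 × 2.5 = 1987.5 s.
Total = 5180.1 + 1987.5 = 7167.6 s = 1.99 hours.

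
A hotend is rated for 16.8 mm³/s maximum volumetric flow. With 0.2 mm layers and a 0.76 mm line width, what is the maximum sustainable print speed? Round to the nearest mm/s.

A = 0.2 × 0.76 = 0.152 mm².
Max speed = 16.8 / 0.152 = 110.53 ≈ 111 mm/s.

111 mm/s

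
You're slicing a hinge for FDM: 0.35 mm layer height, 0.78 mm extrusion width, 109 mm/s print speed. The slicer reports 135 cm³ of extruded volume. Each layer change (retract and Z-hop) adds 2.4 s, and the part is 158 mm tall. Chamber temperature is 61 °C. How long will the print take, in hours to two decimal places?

1.56 hours

Line area: 0.35 × 0.78 → 0.273 mm².
Total extruded path = 135000/0.273 = 494505.5 mm.
Print-move time = 494505.5 / 109, so 4536.7 s.
Layers = ⌈158/0.35⌉ = 452.
Non-print overhead: 452 × 2.4 → 1084.8 s.
Altogether 4536.7 + 1084.8 = 5621.5 s, i.e. 1.56 hours.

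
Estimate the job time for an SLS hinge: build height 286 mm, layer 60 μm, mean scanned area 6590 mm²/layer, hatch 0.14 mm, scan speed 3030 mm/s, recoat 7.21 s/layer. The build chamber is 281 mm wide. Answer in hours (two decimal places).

Layers = ⌈286/0.06⌉ = 4767.
Per-layer scan distance = 6590 / 0.14 = 47071.4 mm.
Laser time per layer = 47071.4 / 3030, so 15.5351 s.
Layer cycle = 15.5351 + 7.21, so 22.7451 s.
4767 layers × 22.7451 s/layer = 108425.8917 s, i.e. 30.12 hours.

30.12 hours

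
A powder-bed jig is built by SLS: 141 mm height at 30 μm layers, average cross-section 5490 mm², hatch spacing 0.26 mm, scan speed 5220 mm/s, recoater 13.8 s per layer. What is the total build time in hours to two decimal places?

23.30 hours

Layer count = ceil(141 / 0.03) = 4700.
Per-layer scan distance: 5490 / 0.26 → 21115.4 mm.
Scan time per layer = 21115.4 / 5220 = 4.0451 s.
Layer cycle = 4.0451 + 13.8 = 17.8451 s.
Total: 4700 × 17.8451 s = 83871.97 s → 23.30 hours.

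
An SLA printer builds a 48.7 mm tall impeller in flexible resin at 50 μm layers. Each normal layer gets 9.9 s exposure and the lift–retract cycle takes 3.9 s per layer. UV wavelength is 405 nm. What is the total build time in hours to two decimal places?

Layer count = ceil(48.7 / 0.05) = 974.
Per-layer time = 9.9 + 3.9 = 13.8 s.
Total = 974 × 13.8 = 13441.2 s = 3.73 hours.

3.73 hours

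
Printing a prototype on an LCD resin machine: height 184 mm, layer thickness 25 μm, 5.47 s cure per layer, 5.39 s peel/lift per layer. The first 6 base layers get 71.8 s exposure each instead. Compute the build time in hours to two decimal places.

Number of layers: 184 / 0.025 → 7360 (rounded up).
Bottom layers: 6 × (71.8 + 5.39) → 463.14 s.
Normal layers = 7354 × (5.47 + 5.39) = 79864.44 s.
Total = 463.14 + 79864.44 = 80327.58 s = 22.31 hours.

22.31 hours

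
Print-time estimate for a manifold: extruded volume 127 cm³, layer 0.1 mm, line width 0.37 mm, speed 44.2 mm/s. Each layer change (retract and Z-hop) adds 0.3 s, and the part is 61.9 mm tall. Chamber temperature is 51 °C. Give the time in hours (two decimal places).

Bead cross-section: 0.1 × 0.37 → 0.037 mm².
Total extruded path = 127000/0.037 = 3432432.4 mm.
Print-move time: 3432432.4 / 44.2 → 77656.8 s.
Layers = ⌈61.9/0.1⌉ = 619.
Layer-change overhead = 619 × 0.3, so 185.7 s.
Total = 77656.8 + 185.7 = 77842.5 s = 21.62 hours.

21.62 hours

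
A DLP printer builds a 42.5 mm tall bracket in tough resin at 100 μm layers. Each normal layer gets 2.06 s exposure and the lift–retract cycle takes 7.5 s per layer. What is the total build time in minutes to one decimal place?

67.7 minutes

Number of layers: 42.5 / 0.1 → 425 (rounded up).
Cycle time = 2.06 + 7.5 = 9.56 s.
Total = 425 × 9.56 = 4063 s = 67.7 minutes.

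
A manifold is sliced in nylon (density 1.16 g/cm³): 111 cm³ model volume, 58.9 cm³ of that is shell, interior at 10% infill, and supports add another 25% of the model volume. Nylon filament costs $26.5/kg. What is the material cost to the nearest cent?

Infill region = 111 − 58.9 = 52.1 cm³.
Deposited infill = 0.10 × 52.1, so 5.21 cm³.
Support = 0.25 × 111 = 27.75 cm³.
Total extruded = 58.9 + 5.21 + 27.75 = 91.86 cm³.
Mass = 91.86 × 1.16, so 106.5576 g.
At $26.5/kg: 106.5576/1000 × 26.5 = $2.82.

$2.82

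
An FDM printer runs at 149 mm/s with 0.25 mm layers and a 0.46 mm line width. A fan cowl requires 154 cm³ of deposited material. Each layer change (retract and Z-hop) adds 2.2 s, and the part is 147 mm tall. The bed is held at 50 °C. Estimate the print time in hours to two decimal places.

Bead cross-section = 0.25 × 0.46 = 0.115 mm².
Toolpath length = 154 cm³ / 0.115 mm² = 154000 / 0.115 = 1339130.4 mm.
Print-move time = 1339130.4 / 149 = 8987.5 s.
Number of layers: 147 / 0.25 → 588 (rounded up).
Layer-change overhead: 588 × 2.2 → 1293.6 s.
Total = 8987.5 + 1293.6 = 10281.1 s = 2.86 hours.

2.86 hours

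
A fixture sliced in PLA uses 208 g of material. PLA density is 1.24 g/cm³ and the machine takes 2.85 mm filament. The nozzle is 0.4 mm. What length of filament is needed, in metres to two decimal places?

Volume = 208 g / 1.24 g·cm⁻³ = 167.7419 cm³ = 167741.9 mm³.
A = π r² = π × 1.425² = 6.3794 mm².
L = V/A = 167741.9/6.3794 = 26294.31 mm → 26.29 m.

26.29 m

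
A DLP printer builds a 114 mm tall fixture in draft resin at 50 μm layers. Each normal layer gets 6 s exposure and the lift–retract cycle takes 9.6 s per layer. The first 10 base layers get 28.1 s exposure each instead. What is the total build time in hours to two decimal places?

Number of layers: 114 / 0.05 → 2280 (rounded up).
Base layers = 10 × (28.1 + 9.6) = 377 s.
Regular layers: 2270 × (6 + 9.6) → 35412 s.
Sum: 377 + 35412 = 35789 s → 9.94 hours.

9.94 hours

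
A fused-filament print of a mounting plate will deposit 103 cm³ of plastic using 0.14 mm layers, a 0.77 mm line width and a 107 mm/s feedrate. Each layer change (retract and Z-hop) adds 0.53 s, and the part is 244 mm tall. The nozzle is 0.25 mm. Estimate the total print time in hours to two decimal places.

2.74 hours

Line area = 0.14 × 0.77, so 0.1078 mm².
Path length: 103000 mm³ / 0.1078 mm² → 955473.1 mm.
Time extruding: 955473.1 / 107 → 8929.7 s.
Layer count = ceil(244 / 0.14) = 1743.
Layer-change overhead = 1743 × 0.53 = 923.79 s.
Total = 8929.7 + 923.79 = 9853.49 s = 2.74 hours.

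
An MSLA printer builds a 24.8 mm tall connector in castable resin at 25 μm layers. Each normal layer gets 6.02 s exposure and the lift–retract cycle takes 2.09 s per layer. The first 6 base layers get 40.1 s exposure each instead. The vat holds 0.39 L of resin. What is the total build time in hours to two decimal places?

Layer count = ceil(24.8 / 0.025) = 992.
Base layers = 6 × (40.1 + 2.09), so 253.14 s.
Regular layers = 986 × (6.02 + 2.09) = 7996.46 s.
Total = 253.14 + 7996.46 = 8249.6 s = 2.29 hours.

2.29 hours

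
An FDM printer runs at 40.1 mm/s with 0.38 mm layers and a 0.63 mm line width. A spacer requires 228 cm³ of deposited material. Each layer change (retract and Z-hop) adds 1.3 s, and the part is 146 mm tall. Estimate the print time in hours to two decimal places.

6.74 hours

Bead cross-section: 0.38 × 0.63 → 0.2394 mm².
Path length: 228000 mm³ / 0.2394 mm² → 952381 mm.
Extrusion time = 952381 / 40.1, so 23750.1 s.
Layer count = ceil(146 / 0.38) = 385.
Non-print overhead = 385 × 1.3, so 500.5 s.
Altogether 23750.1 + 500.5 = 24250.6 s, i.e. 6.74 hours.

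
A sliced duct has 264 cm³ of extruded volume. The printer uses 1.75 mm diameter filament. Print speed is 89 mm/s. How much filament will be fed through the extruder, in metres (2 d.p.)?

109.76 m

A = π r² = π × 0.875² = 2.4053 mm².
L = 264000 mm³ / 2.4053 mm² = 109757.62 mm, i.e. 109.76 m.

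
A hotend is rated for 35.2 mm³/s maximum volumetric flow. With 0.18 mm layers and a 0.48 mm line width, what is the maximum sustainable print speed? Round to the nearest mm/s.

407 mm/s

Bead cross-section = 0.18 × 0.48, so 0.0864 mm².
v_max = Q/A = 35.2/0.0864 = 407.41 mm/s → 407 mm/s.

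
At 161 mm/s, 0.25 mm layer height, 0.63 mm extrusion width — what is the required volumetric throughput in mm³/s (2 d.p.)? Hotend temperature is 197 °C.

25.36

A: 0.25 × 0.63 → 0.1575 mm².
Volumetric flow = 161 × 0.1575 = 25.36 mm³/s.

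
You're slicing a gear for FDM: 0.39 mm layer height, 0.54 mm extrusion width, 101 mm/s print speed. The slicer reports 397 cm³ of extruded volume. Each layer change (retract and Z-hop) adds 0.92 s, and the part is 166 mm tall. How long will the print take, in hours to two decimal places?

5.29 hours

Line area = 0.39 × 0.54 = 0.2106 mm².
Path length: 397000 mm³ / 0.2106 mm² → 1885090.2 mm.
Print-move time = 1885090.2 / 101 = 18664.3 s.
Layer count = ceil(166 / 0.39) = 426.
Non-print overhead: 426 × 0.92 → 391.92 s.
Altogether 18664.3 + 391.92 = 19056.22 s, i.e. 5.29 hours.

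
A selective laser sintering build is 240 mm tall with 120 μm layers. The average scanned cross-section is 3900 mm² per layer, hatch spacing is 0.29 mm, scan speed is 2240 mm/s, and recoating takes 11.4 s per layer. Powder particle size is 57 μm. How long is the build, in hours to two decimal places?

Number of layers: 240 / 0.12 → 2000 (rounded up).
Scan path per layer = 3900 / 0.29 = 13448.3 mm.
Laser time per layer: 13448.3 / 2240 → 6.0037 s.
Per-layer time = 6.0037 + 11.4, so 17.4037 s.
2000 layers × 17.4037 s/layer = 34807.4 s, i.e. 9.67 hours.

9.67 hours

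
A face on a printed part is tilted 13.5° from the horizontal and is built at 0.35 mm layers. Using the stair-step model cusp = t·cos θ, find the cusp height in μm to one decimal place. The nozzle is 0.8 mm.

340.3 μm

h_c = t·cos θ = 0.35 × 0.9724 = 0.34034 mm (340.3 μm).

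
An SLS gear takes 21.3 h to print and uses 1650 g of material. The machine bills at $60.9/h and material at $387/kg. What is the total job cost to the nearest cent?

Machine cost = 60.9 × 21.3, so $1297.17.
Material charge = 387 × 1650/1000, so $638.55.
Job cost: 1297.17 + 638.55 = $1935.72.

$1935.72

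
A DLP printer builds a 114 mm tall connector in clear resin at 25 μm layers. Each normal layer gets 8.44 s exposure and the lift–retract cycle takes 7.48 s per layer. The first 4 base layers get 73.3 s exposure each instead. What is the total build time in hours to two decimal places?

Layers = ⌈114/0.025⌉ = 4560.
Bottom layers = 4 × (73.3 + 7.48), so 323.12 s.
Normal layers: 4556 × (8.44 + 7.48) → 72531.52 s.
Total = 323.12 + 72531.52 = 72854.64 s = 20.24 hours.

20.24 hours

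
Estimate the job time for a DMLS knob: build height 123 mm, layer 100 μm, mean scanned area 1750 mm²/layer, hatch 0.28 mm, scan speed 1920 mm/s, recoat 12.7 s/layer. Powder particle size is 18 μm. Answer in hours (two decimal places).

5.45 hours

Number of layers: 123 / 0.1 → 1230 (rounded up).
Scan path per layer = 1750 / 0.28 = 6250 mm.
Per-layer scan time: 6250 / 1920 → 3.2552 s.
Layer cycle: 3.2552 + 12.7 → 15.9552 s.
Build time = 1230 × 15.9552 = 19624.896 s = 5.45 hours.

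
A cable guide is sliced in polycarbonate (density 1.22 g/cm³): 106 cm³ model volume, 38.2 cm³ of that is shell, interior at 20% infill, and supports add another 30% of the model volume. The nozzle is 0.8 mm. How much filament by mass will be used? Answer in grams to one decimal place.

101.9 g

Interior volume = 106 − 38.2, so 67.8 cm³.
Infill deposited = 0.20 × 67.8, so 13.56 cm³.
Support: 0.30 × 106 → 31.8 cm³.
Total printed volume: 38.2 + 13.56 + 31.8 → 83.56 cm³.
Mass = 83.56 × 1.22 = 101.9432 g.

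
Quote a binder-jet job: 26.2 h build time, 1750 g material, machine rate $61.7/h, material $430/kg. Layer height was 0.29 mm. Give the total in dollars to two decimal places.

$2369.04

Time charge = 61.7 × 26.2, so $1616.54.
Material charge = 430 × 1750/1000, so $752.50.
Total = 1616.54 + 752.50 = $2369.04.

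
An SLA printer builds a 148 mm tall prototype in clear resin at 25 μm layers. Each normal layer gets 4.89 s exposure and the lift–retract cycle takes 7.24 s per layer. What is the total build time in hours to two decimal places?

19.95 hours

Layer count = ceil(148 / 0.025) = 5920.
Cycle time: 4.89 + 7.24 → 12.13 s.
Total = 5920 × 12.13 = 71809.6 s = 19.95 hours.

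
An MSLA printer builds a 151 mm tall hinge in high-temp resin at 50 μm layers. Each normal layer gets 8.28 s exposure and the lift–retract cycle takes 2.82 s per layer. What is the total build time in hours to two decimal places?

9.31 hours

Layer count = ceil(151 / 0.05) = 3020.
Each layer takes = 8.28 + 2.82, so 11.1 s.
Build time: 3020 × 11.1 s = 33522 s, i.e. 9.31 hours.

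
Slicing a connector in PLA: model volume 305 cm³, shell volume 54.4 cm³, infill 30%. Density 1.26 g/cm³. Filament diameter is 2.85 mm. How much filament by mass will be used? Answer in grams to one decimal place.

Interior volume = 305 − 54.4 = 250.6 cm³.
Deposited infill: 0.30 × 250.6 → 75.18 cm³.
Total extruded = 54.4 + 75.18 = 129.58 cm³.
Mass: 129.58 × 1.26 → 163.2708 g.

163.3 g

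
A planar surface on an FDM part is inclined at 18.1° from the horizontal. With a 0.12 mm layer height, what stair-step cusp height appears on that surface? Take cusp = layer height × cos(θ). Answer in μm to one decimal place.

Cusp = layer height × cos(18.1°) = 0.12 × 0.9505 = 0.11406 mm = 114.1 μm.

114.1 μm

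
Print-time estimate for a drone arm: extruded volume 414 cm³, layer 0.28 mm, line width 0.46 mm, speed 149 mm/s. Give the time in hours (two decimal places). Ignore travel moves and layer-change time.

5.99 hours

Bead cross-section: 0.28 × 0.46 → 0.1288 mm².
Total extruded path = 414000/0.1288 = 3214285.7 mm.
Time extruding = 3214285.7 / 149 = 21572.4 s.
That's 21572.4 s → 5.99 hours.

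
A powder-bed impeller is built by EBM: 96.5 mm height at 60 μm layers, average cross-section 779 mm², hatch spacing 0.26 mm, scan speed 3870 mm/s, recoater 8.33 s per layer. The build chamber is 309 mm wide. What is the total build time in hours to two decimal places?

Layers = ⌈96.5/0.06⌉ = 1609.
Scan path per layer = 779 / 0.26 = 2996.2 mm.
Per-layer scan time = 2996.2 / 3870 = 0.7742 s.
Layer cycle = 0.7742 + 8.33 = 9.1042 s.
1609 layers × 9.1042 s/layer = 14648.6578 s, i.e. 4.07 hours.

4.07 hours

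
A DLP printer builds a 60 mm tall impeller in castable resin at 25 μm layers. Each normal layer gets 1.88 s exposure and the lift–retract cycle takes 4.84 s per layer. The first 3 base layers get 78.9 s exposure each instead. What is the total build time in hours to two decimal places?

Layers = ⌈60/0.025⌉ = 2400.
Bottom layers = 3 × (78.9 + 4.84) = 251.22 s.
Normal layers = 2397 × (1.88 + 4.84) = 16107.84 s.
Total = 251.22 + 16107.84 = 16359.06 s = 4.54 hours.

4.54 hours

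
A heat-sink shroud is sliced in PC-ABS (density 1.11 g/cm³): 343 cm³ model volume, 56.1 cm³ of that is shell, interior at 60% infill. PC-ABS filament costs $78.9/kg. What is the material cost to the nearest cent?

$19.99

Infill region: 343 − 56.1 → 286.9 cm³.
Infill volume = 0.60 × 286.9 = 172.14 cm³.
Total printed volume = 56.1 + 172.14 = 228.24 cm³.
Mass = 228.24 × 1.11 = 253.3464 g.
At $78.9/kg: 253.3464/1000 × 78.9 = $19.99.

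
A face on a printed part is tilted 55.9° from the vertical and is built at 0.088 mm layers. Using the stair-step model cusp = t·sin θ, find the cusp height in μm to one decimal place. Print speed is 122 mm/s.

72.9 μm

Cusp = layer height × sin(55.9°) = 0.088 × 0.8281 = 0.072873 mm = 72.9 μm.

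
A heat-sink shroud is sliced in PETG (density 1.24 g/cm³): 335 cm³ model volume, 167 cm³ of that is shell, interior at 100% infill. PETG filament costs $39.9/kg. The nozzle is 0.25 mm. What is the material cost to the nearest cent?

$16.57

Interior volume: 335 − 167 → 168 cm³.
Infill deposited: 1.00 × 168 → 168 cm³.
Total printed volume = 167 + 168 = 335 cm³.
Mass = 335 × 1.24 = 415.4 g.
At $39.9/kg: 415.4/1000 × 39.9 = $16.57.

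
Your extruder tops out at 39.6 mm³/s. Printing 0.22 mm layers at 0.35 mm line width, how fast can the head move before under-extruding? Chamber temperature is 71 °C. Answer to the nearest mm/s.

A = 0.22 × 0.35 = 0.077 mm².
Max speed = 39.6 / 0.077 = 514.29 ≈ 514 mm/s.

514 mm/s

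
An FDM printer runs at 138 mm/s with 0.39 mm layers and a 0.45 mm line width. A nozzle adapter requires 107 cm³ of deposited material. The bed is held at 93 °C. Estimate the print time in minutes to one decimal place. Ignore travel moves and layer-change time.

73.6 minutes

Line area = 0.39 × 0.45 = 0.1755 mm².
Path length: 107000 mm³ / 0.1755 mm² → 609686.6 mm.
Print-move time = 609686.6 / 138 = 4418 s.
In the requested units: 4418 s = 73.6 minutes.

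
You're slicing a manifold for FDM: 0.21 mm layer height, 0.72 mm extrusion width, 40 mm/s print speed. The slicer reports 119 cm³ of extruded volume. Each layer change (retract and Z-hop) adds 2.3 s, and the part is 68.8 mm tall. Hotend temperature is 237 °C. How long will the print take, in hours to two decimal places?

5.68 hours

Bead cross-section: 0.21 × 0.72 → 0.1512 mm².
Toolpath length = 119 cm³ / 0.1512 mm² = 119000 / 0.1512 = 787037 mm.
Time extruding = 787037 / 40, so 19675.9 s.
Layer count = ceil(68.8 / 0.21) = 328.
Z-hop total = 328 × 2.3, so 754.4 s.
Total = 19675.9 + 754.4 = 20430.3 s = 5.68 hours.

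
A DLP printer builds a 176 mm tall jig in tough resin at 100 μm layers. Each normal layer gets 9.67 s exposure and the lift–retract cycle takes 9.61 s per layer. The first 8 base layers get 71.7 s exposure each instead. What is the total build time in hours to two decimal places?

9.56 hours

Layer count = ceil(176 / 0.1) = 1760.
Bottom layers = 8 × (71.7 + 9.61) = 650.48 s.
Remaining layers = 1752 × (9.67 + 9.61) = 33778.56 s.
Sum: 650.48 + 33778.56 = 34429.04 s → 9.56 hours.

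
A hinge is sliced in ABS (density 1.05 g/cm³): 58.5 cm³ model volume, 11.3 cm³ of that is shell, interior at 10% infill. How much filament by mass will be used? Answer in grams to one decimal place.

Volume inside the shell = 58.5 − 11.3, so 47.2 cm³.
Infill deposited = 0.10 × 47.2, so 4.72 cm³.
Deposited volume: 11.3 + 4.72 → 16.02 cm³.
Mass = 16.02 × 1.05 = 16.821 g.

16.8 g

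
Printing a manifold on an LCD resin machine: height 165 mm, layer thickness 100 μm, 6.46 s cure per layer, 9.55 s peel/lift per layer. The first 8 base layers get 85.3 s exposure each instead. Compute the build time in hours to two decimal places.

Layer count = ceil(165 / 0.1) = 1650.
Base layers = 8 × (85.3 + 9.55) = 758.8 s.
Remaining layers = 1642 × (6.46 + 9.55), so 26288.42 s.
Sum: 758.8 + 26288.42 = 27047.22 s → 7.51 hours.

7.51 hours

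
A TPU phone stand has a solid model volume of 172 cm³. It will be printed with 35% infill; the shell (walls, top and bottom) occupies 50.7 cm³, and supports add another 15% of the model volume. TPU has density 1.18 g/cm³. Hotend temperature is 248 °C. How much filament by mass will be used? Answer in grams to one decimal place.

140.4 g

Interior volume = 172 − 50.7 = 121.3 cm³.
Deposited infill = 0.35 × 121.3, so 42.455 cm³.
Support = 0.15 × 172 = 25.8 cm³.
Total printed volume: 50.7 + 42.455 + 25.8 → 118.955 cm³.
Mass = 118.955 × 1.18 = 140.3669 g.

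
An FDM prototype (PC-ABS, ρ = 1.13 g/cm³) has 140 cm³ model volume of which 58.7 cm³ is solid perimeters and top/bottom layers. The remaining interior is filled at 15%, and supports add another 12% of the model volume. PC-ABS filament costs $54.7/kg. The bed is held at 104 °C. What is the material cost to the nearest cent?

$5.42

Volume inside the shell = 140 − 58.7 = 81.3 cm³.
Infill deposited: 0.15 × 81.3 → 12.195 cm³.
Support = 0.12 × 140, so 16.8 cm³.
Total extruded = 58.7 + 12.195 + 16.8, so 87.695 cm³.
Mass: 87.695 × 1.13 → 99.09535 g.
Cost = 99.09535 g / 1000 × $54.7/kg = $5.42.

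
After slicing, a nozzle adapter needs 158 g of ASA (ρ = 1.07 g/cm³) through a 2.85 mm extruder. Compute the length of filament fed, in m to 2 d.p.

23.15 m

Volume = 158 g / 1.07 g·cm⁻³ = 147.6636 cm³ = 147663.6 mm³.
Cross-section of 2.85 mm filament: π·(2.85/2)² = 6.3794 mm².
L = V/A = 147663.6/6.3794 = 23146.94 mm → 23.15 m.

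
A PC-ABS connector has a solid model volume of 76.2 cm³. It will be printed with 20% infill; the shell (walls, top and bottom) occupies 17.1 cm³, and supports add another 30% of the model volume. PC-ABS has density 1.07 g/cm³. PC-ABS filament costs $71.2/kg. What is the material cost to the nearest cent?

$3.94

Volume inside the shell: 76.2 − 17.1 → 59.1 cm³.
Infill deposited = 0.20 × 59.1 = 11.82 cm³.
Support = 0.30 × 76.2, so 22.86 cm³.
Total printed volume = 17.1 + 11.82 + 22.86, so 51.78 cm³.
Mass = 51.78 × 1.07 = 55.4046 g.
Cost = 55.4046 g / 1000 × $71.2/kg = $3.94.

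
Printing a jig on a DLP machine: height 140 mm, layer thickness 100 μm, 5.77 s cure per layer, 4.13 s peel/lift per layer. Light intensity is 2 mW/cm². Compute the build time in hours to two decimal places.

Layer count = ceil(140 / 0.1) = 1400.
Per-layer time = 5.77 + 4.13, so 9.9 s.
Build time: 1400 × 9.9 s = 13860 s, i.e. 3.85 hours.

3.85 hours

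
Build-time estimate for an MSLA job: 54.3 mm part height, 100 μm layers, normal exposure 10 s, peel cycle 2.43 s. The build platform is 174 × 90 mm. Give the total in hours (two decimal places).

Layer count = ceil(54.3 / 0.1) = 543.
Cycle time = 10 + 2.43, so 12.43 s.
Build time: 543 × 12.43 s = 6749.49 s, i.e. 1.87 hours.

1.87 hours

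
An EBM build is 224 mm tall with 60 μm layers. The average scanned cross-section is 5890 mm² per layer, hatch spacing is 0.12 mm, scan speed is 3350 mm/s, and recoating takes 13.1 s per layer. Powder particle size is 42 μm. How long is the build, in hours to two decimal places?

Number of layers: 224 / 0.06 → 3734 (rounded up).
Scan path per layer: 5890 / 0.12 → 49083.3 mm.
Beam time per layer = 49083.3 / 3350 = 14.6517 s.
Layer cycle: 14.6517 + 13.1 → 27.7517 s.
Build time = 3734 × 27.7517 = 103624.8478 s = 28.78 hours.

28.78 hours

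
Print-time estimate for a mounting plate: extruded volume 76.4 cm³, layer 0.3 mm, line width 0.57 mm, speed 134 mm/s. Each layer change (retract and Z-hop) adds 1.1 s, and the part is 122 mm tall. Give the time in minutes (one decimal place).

63.0 minutes

Bead cross-section = 0.3 × 0.57, so 0.171 mm².
Toolpath length = 76.4 cm³ / 0.171 mm² = 76400 / 0.171 = 446783.6 mm.
Print-move time: 446783.6 / 134 → 3334.2 s.
Layer count = ceil(122 / 0.3) = 407.
Z-hop total: 407 × 1.1 → 447.7 s.
Altogether 3334.2 + 447.7 = 3781.9 s, i.e. 63.0 minutes.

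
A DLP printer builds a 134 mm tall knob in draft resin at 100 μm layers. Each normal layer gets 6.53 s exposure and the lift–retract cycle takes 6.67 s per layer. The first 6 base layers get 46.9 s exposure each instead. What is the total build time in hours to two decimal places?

4.98 hours

Number of layers: 134 / 0.1 → 1340 (rounded up).
Base layers: 6 × (46.9 + 6.67) → 321.42 s.
Remaining layers = 1334 × (6.53 + 6.67) = 17608.8 s.
Total = 321.42 + 17608.8 = 17930.22 s = 4.98 hours.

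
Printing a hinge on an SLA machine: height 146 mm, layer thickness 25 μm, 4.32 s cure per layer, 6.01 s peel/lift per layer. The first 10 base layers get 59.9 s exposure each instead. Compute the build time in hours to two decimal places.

16.91 hours

Layers = ⌈146/0.025⌉ = 5840.
Bottom layers = 10 × (59.9 + 6.01), so 659.1 s.
Normal layers = 5830 × (4.32 + 6.01) = 60223.9 s.
Total = 659.1 + 60223.9 = 60883 s = 16.91 hours.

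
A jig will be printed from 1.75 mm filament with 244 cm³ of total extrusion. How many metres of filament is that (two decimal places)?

101.44 m

A = π r² = π × 0.875² = 2.4053 mm².
Length = 244 cm³ / 2.4053 mm² = 244000 / 2.4053 = 101442.65 mm = 101.44 m.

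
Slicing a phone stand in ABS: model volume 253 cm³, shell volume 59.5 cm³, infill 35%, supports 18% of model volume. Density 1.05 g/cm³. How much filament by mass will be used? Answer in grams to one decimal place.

181.4 g

Volume inside the shell = 253 − 59.5, so 193.5 cm³.
Infill volume = 0.35 × 193.5 = 67.725 cm³.
Support = 0.18 × 253, so 45.54 cm³.
Deposited volume = 59.5 + 67.725 + 45.54, so 172.765 cm³.
Mass = 172.765 × 1.05 = 181.40325 g.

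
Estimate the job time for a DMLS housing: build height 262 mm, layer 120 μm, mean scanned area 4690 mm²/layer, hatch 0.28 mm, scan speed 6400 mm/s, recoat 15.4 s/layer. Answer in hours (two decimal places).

10.93 hours

Layer count = ceil(262 / 0.12) = 2184.
Per-layer scan distance = 4690 / 0.28, so 16750 mm.
Per-layer scan time: 16750 / 6400 → 2.6172 s.
Per-layer time: 2.6172 + 15.4 → 18.0172 s.
Total: 2184 × 18.0172 s = 39349.5648 s → 10.93 hours.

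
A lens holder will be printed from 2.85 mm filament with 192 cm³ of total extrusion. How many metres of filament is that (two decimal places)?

30.10 m

A = π r² = π × 1.425² = 6.3794 mm².
L = 192000 mm³ / 6.3794 mm² = 30096.87 mm, i.e. 30.10 m.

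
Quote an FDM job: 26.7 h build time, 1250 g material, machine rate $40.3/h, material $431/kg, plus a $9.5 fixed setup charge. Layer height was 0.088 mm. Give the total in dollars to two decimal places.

$1624.26

Time charge: 40.3 × 26.7 → $1076.01.
Material cost = 431 × 1250/1000, so $538.75.
Total = 1076.01 + 538.75 + 9.5 = $1624.26.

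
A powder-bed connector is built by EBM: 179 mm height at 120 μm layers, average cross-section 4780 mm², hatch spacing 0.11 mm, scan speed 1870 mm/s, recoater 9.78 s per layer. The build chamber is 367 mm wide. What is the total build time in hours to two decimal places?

13.68 hours

Layers = ⌈179/0.12⌉ = 1492.
Per-layer scan distance: 4780 / 0.11 → 43454.5 mm.
Scan time per layer = 43454.5 / 1870, so 23.2377 s.
Time per layer = 23.2377 + 9.78 = 33.0177 s.
Build time = 1492 × 33.0177 = 49262.4084 s = 13.68 hours.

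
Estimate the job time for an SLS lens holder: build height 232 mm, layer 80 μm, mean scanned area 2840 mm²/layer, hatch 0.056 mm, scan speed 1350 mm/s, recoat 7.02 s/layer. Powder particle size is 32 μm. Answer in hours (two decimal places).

35.92 hours

Layer count = ceil(232 / 0.08) = 2900.
Per-layer scan distance = 2840 / 0.056, so 50714.3 mm.
Per-layer scan time: 50714.3 / 1350 → 37.5661 s.
Layer cycle = 37.5661 + 7.02, so 44.5861 s.
Build time = 2900 × 44.5861 = 129299.69 s = 35.92 hours.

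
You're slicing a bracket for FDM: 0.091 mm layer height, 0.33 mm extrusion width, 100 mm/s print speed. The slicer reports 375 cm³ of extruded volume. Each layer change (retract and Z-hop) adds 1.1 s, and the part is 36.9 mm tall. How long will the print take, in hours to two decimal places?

34.81 hours

Bead cross-section = 0.091 × 0.33 = 0.03003 mm².
Total extruded path = 375000/0.03003 = 12487512.5 mm.
Time extruding = 12487512.5 / 100 = 124875.1 s.
Layer count = ceil(36.9 / 0.091) = 406.
Non-print overhead: 406 × 1.1 → 446.6 s.
Altogether 124875.1 + 446.6 = 125321.7 s, i.e. 34.81 hours.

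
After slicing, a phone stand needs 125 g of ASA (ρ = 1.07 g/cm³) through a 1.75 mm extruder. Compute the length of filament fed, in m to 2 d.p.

48.57 m

Volume = 125 g / 1.07 g·cm⁻³ = 116.8224 cm³ = 116822.4 mm³.
Filament cross-section = π × (1.75/2)² = 2.4053 mm².
L = V/A = 116822.4/2.4053 = 48568.74 mm → 48.57 m.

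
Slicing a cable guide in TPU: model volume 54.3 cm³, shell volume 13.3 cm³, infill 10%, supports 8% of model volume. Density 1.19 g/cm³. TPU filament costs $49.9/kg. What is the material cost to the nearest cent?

$1.29

Infill region: 54.3 − 13.3 → 41 cm³.
Deposited infill = 0.10 × 41, so 4.1 cm³.
Support = 0.08 × 54.3 = 4.344 cm³.
Total extruded = 13.3 + 4.1 + 4.344 = 21.744 cm³.
Mass: 21.744 × 1.19 → 25.87536 g.
At $49.9/kg: 25.87536/1000 × 49.9 = $1.29.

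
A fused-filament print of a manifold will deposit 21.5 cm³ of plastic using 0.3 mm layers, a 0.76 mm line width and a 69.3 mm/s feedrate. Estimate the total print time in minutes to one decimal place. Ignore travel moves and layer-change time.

Line area: 0.3 × 0.76 → 0.228 mm².
Path length: 21500 mm³ / 0.228 mm² → 94298.2 mm.
Time extruding: 94298.2 / 69.3 → 1360.7 s.
That's 1360.7 s → 22.7 minutes.

22.7 minutes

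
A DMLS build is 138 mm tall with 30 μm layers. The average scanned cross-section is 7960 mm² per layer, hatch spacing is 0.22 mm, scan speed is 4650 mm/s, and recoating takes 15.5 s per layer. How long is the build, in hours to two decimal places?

29.75 hours

Layer count = ceil(138 / 0.03) = 4600.
Scan path per layer: 7960 / 0.22 → 36181.8 mm.
Per-layer scan time = 36181.8 / 4650, so 7.781 s.
Per-layer time: 7.781 + 15.5 → 23.281 s.
Build time = 4600 × 23.281 = 107092.6 s = 29.75 hours.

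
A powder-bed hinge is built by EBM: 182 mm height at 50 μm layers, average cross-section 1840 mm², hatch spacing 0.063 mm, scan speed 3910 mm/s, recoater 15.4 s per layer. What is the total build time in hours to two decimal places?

23.12 hours

Layers = ⌈182/0.05⌉ = 3640.
Hatch length per layer = 1840 / 0.063, so 29206.3 mm.
Scan time per layer: 29206.3 / 3910 → 7.4696 s.
Time per layer: 7.4696 + 15.4 → 22.8696 s.
3640 layers × 22.8696 s/layer = 83245.344 s, i.e. 23.12 hours.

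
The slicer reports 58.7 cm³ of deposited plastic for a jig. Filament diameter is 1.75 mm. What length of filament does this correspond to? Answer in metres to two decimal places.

24.40 m

Cross-section of 1.75 mm filament: π·(1.75/2)² = 2.4053 mm².
L = 58700 mm³ / 2.4053 mm² = 24404.44 mm, i.e. 24.40 m.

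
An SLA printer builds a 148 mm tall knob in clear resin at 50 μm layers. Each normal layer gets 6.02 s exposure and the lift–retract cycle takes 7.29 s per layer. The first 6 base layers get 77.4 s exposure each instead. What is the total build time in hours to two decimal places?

11.06 hours

Number of layers: 148 / 0.05 → 2960 (rounded up).
Base layers: 6 × (77.4 + 7.29) → 508.14 s.
Normal layers: 2954 × (6.02 + 7.29) → 39317.74 s.
Total = 508.14 + 39317.74 = 39825.88 s = 11.06 hours.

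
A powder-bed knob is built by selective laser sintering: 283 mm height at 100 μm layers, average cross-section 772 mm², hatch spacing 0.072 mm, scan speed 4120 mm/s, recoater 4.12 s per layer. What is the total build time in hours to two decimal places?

Number of layers: 283 / 0.1 → 2830 (rounded up).
Per-layer scan distance = 772 / 0.072 = 10722.2 mm.
Scan time per layer: 10722.2 / 4120 → 2.6025 s.
Per-layer time = 2.6025 + 4.12 = 6.7225 s.
Build time = 2830 × 6.7225 = 19024.675 s = 5.28 hours.

5.28 hours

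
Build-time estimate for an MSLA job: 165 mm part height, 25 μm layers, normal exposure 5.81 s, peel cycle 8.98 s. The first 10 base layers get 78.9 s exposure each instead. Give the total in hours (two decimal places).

Number of layers: 165 / 0.025 → 6600 (rounded up).
Bottom layers = 10 × (78.9 + 8.98) = 878.8 s.
Regular layers: 6590 × (5.81 + 8.98) → 97466.1 s.
Sum: 878.8 + 97466.1 = 98344.9 s → 27.32 hours.

27.32 hours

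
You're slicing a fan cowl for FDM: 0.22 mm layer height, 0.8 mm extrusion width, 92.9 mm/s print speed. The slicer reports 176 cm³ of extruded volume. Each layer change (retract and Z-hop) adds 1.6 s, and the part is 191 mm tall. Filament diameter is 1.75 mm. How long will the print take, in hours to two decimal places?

Bead cross-section = 0.22 × 0.8, so 0.176 mm².
Toolpath length = 176 cm³ / 0.176 mm² = 176000 / 0.176 = 1000000 mm.
Print-move time: 1000000 / 92.9 → 10764.3 s.
Number of layers: 191 / 0.22 → 869 (rounded up).
Z-hop total: 869 × 1.6 → 1390.4 s.
Total = 10764.3 + 1390.4 = 12154.7 s = 3.38 hours.

3.38 hours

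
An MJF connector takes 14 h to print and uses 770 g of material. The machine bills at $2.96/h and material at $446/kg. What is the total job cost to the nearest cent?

Time charge = 2.96 × 14, so $41.44.
Material charge: 446 × 770/1000 → $343.42.
Total = 41.44 + 343.42 = $384.86.

$384.86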